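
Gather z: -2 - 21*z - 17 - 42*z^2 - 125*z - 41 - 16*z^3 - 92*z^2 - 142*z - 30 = -16*z^3 - 134*z^2 - 288*z - 90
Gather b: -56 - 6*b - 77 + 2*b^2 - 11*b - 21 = 2*b^2 - 17*b - 154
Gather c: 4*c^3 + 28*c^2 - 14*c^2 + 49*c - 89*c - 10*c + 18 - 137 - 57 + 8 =4*c^3 + 14*c^2 - 50*c - 168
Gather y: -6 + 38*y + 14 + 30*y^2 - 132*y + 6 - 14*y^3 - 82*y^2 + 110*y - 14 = -14*y^3 - 52*y^2 + 16*y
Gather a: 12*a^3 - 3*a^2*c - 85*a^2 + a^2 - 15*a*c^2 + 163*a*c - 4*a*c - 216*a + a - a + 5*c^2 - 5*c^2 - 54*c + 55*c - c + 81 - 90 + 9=12*a^3 + a^2*(-3*c - 84) + a*(-15*c^2 + 159*c - 216)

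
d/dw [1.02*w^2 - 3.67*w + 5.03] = 2.04*w - 3.67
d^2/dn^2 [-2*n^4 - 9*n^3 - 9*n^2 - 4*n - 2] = -24*n^2 - 54*n - 18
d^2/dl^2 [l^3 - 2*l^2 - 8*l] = 6*l - 4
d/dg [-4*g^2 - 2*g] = -8*g - 2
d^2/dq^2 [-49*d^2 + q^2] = 2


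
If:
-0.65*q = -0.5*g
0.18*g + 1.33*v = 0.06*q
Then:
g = -9.9367816091954*v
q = -7.64367816091954*v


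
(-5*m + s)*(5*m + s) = -25*m^2 + s^2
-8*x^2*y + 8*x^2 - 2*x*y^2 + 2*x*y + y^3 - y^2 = (-4*x + y)*(2*x + y)*(y - 1)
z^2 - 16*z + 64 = (z - 8)^2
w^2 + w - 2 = (w - 1)*(w + 2)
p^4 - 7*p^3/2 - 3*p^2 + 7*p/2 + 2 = (p - 4)*(p - 1)*(p + 1/2)*(p + 1)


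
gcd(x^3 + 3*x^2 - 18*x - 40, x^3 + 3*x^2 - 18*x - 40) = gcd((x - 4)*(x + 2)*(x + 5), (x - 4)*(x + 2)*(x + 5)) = x^3 + 3*x^2 - 18*x - 40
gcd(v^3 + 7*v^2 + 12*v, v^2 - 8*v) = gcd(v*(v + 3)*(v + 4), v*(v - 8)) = v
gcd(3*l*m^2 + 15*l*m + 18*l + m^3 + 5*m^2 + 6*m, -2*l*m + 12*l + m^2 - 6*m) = 1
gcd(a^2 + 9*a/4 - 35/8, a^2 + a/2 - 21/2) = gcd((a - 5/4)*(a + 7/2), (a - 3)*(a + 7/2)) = a + 7/2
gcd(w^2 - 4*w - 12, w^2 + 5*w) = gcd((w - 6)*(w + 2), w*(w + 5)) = 1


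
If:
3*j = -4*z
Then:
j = -4*z/3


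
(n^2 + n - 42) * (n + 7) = n^3 + 8*n^2 - 35*n - 294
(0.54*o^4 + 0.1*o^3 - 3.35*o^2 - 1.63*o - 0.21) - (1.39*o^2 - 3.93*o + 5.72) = 0.54*o^4 + 0.1*o^3 - 4.74*o^2 + 2.3*o - 5.93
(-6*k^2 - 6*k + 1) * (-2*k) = 12*k^3 + 12*k^2 - 2*k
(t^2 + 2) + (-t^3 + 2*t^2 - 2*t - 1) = -t^3 + 3*t^2 - 2*t + 1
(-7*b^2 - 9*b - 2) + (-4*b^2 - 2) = -11*b^2 - 9*b - 4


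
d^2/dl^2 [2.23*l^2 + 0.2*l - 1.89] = 4.46000000000000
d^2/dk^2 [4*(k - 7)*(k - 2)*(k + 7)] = 24*k - 16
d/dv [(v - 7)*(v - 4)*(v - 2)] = 3*v^2 - 26*v + 50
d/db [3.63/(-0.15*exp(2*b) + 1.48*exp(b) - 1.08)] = (1.089*exp(b) - 5.3724)*exp(b)/(0.15*exp(2*b) - 1.48*exp(b) + 1.08)^2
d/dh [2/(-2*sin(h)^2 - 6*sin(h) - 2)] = (2*sin(h) + 3)*cos(h)/(sin(h)^2 + 3*sin(h) + 1)^2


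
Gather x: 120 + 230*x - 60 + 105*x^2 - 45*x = 105*x^2 + 185*x + 60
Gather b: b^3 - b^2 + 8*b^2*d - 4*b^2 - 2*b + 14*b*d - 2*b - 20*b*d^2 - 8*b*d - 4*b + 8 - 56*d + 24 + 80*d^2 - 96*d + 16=b^3 + b^2*(8*d - 5) + b*(-20*d^2 + 6*d - 8) + 80*d^2 - 152*d + 48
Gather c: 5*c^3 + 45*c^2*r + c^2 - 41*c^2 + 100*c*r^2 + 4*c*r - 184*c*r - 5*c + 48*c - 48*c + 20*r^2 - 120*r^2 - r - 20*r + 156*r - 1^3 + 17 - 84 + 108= 5*c^3 + c^2*(45*r - 40) + c*(100*r^2 - 180*r - 5) - 100*r^2 + 135*r + 40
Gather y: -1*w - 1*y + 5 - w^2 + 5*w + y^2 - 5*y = -w^2 + 4*w + y^2 - 6*y + 5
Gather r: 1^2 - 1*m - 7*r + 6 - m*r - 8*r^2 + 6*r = -m - 8*r^2 + r*(-m - 1) + 7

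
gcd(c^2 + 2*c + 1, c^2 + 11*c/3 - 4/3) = 1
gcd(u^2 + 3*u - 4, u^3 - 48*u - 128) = u + 4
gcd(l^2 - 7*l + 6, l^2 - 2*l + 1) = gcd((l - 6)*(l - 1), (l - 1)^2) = l - 1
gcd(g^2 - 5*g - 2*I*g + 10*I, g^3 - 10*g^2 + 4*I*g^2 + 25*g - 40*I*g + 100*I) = g - 5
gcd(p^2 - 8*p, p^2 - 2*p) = p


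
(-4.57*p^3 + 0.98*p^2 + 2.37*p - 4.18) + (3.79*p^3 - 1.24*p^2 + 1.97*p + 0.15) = -0.78*p^3 - 0.26*p^2 + 4.34*p - 4.03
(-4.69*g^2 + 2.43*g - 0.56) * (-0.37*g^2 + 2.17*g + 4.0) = 1.7353*g^4 - 11.0764*g^3 - 13.2797*g^2 + 8.5048*g - 2.24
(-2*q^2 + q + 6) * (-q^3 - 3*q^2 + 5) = 2*q^5 + 5*q^4 - 9*q^3 - 28*q^2 + 5*q + 30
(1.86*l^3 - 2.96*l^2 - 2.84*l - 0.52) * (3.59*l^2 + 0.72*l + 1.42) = 6.6774*l^5 - 9.2872*l^4 - 9.6856*l^3 - 8.1148*l^2 - 4.4072*l - 0.7384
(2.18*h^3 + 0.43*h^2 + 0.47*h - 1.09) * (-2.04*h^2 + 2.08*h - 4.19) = -4.4472*h^5 + 3.6572*h^4 - 9.1986*h^3 + 1.3995*h^2 - 4.2365*h + 4.5671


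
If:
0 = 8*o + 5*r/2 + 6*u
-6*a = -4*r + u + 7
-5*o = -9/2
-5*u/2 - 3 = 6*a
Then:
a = 145/486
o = 9/10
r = 232/135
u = -776/405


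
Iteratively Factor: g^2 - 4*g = (g)*(g - 4)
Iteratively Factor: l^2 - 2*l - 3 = (l + 1)*(l - 3)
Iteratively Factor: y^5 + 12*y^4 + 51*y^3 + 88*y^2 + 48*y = (y + 4)*(y^4 + 8*y^3 + 19*y^2 + 12*y) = (y + 1)*(y + 4)*(y^3 + 7*y^2 + 12*y) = y*(y + 1)*(y + 4)*(y^2 + 7*y + 12) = y*(y + 1)*(y + 3)*(y + 4)*(y + 4)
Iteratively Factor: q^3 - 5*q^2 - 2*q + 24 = (q - 4)*(q^2 - q - 6) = (q - 4)*(q - 3)*(q + 2)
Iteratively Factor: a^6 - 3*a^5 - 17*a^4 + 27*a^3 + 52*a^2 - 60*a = (a + 3)*(a^5 - 6*a^4 + a^3 + 24*a^2 - 20*a) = (a - 1)*(a + 3)*(a^4 - 5*a^3 - 4*a^2 + 20*a) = (a - 5)*(a - 1)*(a + 3)*(a^3 - 4*a) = (a - 5)*(a - 2)*(a - 1)*(a + 3)*(a^2 + 2*a) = (a - 5)*(a - 2)*(a - 1)*(a + 2)*(a + 3)*(a)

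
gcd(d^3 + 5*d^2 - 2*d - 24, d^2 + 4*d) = d + 4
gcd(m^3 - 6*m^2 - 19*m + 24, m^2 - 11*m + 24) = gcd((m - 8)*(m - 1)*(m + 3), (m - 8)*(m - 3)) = m - 8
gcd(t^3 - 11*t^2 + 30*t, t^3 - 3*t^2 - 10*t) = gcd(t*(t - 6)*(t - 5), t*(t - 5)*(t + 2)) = t^2 - 5*t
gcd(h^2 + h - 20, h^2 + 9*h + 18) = 1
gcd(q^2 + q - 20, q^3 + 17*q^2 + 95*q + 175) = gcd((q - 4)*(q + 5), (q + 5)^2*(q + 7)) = q + 5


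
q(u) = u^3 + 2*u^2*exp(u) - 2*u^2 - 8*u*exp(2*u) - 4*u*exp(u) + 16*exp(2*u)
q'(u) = 2*u^2*exp(u) + 3*u^2 - 16*u*exp(2*u) - 4*u + 24*exp(2*u) - 4*exp(u)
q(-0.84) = 4.29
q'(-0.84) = 11.34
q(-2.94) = -41.05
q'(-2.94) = 38.59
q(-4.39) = -122.45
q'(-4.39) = 75.82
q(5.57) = -1956426.80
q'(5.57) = -4469617.23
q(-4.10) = -101.70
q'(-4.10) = 67.35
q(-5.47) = -223.16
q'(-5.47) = 111.88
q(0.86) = 45.45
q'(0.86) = 50.01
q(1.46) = 72.16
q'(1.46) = 13.55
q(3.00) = -3097.92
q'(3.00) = -9386.09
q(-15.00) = -3825.00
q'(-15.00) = 735.00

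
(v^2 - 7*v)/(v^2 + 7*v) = (v - 7)/(v + 7)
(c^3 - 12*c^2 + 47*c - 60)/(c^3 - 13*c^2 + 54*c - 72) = (c - 5)/(c - 6)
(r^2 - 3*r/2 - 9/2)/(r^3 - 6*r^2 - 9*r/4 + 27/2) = 2*(r - 3)/(2*r^2 - 15*r + 18)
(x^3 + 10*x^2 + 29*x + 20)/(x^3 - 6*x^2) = (x^3 + 10*x^2 + 29*x + 20)/(x^2*(x - 6))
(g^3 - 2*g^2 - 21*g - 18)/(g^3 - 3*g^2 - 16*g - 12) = (g + 3)/(g + 2)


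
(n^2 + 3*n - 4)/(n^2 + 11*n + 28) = (n - 1)/(n + 7)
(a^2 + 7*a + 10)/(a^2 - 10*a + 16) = (a^2 + 7*a + 10)/(a^2 - 10*a + 16)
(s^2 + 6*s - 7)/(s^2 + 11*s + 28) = (s - 1)/(s + 4)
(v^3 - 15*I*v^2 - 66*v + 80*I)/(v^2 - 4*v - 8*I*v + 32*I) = (v^2 - 7*I*v - 10)/(v - 4)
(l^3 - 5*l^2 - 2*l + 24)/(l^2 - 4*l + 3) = (l^2 - 2*l - 8)/(l - 1)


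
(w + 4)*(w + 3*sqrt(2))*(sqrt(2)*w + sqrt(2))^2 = 2*w^4 + 6*sqrt(2)*w^3 + 12*w^3 + 18*w^2 + 36*sqrt(2)*w^2 + 8*w + 54*sqrt(2)*w + 24*sqrt(2)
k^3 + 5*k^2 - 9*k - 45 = (k - 3)*(k + 3)*(k + 5)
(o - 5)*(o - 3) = o^2 - 8*o + 15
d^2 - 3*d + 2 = (d - 2)*(d - 1)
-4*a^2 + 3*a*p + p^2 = (-a + p)*(4*a + p)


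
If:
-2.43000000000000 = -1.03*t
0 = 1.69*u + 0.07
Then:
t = 2.36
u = -0.04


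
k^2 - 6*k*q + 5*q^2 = (k - 5*q)*(k - q)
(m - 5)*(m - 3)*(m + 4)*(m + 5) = m^4 + m^3 - 37*m^2 - 25*m + 300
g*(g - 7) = g^2 - 7*g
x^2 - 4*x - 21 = (x - 7)*(x + 3)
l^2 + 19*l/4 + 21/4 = (l + 7/4)*(l + 3)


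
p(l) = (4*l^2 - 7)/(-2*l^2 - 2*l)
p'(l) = 8*l/(-2*l^2 - 2*l) + (4*l + 2)*(4*l^2 - 7)/(-2*l^2 - 2*l)^2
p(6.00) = -1.63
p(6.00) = -1.63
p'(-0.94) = 412.71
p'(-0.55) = -4.16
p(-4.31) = -2.36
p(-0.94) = -30.72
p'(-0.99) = 14996.43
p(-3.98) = -2.38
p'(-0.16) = -134.59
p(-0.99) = -155.54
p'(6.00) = -0.07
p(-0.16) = -25.66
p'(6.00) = -0.07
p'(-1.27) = 18.41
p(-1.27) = 0.80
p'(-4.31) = -0.05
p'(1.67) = -1.04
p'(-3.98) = -0.05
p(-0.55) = -11.70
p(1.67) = -0.47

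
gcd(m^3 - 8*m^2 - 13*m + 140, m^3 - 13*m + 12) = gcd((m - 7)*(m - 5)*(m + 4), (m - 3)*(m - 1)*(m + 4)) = m + 4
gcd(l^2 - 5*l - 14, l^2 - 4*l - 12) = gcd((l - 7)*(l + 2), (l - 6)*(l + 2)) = l + 2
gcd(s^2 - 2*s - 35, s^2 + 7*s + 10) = s + 5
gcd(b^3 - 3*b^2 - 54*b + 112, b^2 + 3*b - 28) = b + 7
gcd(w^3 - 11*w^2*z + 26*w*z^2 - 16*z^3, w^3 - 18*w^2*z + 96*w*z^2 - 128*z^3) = w^2 - 10*w*z + 16*z^2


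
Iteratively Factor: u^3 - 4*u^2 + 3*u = (u - 3)*(u^2 - u) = (u - 3)*(u - 1)*(u)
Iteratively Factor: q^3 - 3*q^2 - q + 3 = (q + 1)*(q^2 - 4*q + 3) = (q - 3)*(q + 1)*(q - 1)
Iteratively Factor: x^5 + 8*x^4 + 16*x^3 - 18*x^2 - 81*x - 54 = (x + 3)*(x^4 + 5*x^3 + x^2 - 21*x - 18) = (x + 1)*(x + 3)*(x^3 + 4*x^2 - 3*x - 18) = (x + 1)*(x + 3)^2*(x^2 + x - 6) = (x - 2)*(x + 1)*(x + 3)^2*(x + 3)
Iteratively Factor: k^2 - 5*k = (k - 5)*(k)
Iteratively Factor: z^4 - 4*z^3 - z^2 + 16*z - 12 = (z - 3)*(z^3 - z^2 - 4*z + 4) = (z - 3)*(z - 2)*(z^2 + z - 2) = (z - 3)*(z - 2)*(z - 1)*(z + 2)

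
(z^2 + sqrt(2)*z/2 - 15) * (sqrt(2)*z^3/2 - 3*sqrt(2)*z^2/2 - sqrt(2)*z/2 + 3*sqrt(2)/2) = sqrt(2)*z^5/2 - 3*sqrt(2)*z^4/2 + z^4/2 - 8*sqrt(2)*z^3 - 3*z^3/2 - z^2/2 + 24*sqrt(2)*z^2 + 3*z/2 + 15*sqrt(2)*z/2 - 45*sqrt(2)/2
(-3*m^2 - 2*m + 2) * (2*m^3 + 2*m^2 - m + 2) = -6*m^5 - 10*m^4 + 3*m^3 - 6*m + 4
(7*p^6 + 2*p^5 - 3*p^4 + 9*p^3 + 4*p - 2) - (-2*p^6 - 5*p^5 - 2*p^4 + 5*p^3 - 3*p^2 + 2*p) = 9*p^6 + 7*p^5 - p^4 + 4*p^3 + 3*p^2 + 2*p - 2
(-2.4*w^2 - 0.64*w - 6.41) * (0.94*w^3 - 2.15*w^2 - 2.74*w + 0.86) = -2.256*w^5 + 4.5584*w^4 + 1.9266*w^3 + 13.4711*w^2 + 17.013*w - 5.5126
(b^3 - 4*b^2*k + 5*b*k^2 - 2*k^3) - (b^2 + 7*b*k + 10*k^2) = b^3 - 4*b^2*k - b^2 + 5*b*k^2 - 7*b*k - 2*k^3 - 10*k^2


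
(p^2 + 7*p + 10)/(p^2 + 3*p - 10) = (p + 2)/(p - 2)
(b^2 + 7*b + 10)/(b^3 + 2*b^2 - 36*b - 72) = (b + 5)/(b^2 - 36)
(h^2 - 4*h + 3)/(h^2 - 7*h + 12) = (h - 1)/(h - 4)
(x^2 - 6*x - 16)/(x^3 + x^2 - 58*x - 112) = 1/(x + 7)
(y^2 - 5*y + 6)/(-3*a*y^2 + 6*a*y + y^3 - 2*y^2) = (y - 3)/(y*(-3*a + y))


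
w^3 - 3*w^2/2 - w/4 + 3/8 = (w - 3/2)*(w - 1/2)*(w + 1/2)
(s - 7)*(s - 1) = s^2 - 8*s + 7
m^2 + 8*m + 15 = (m + 3)*(m + 5)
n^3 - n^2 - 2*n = n*(n - 2)*(n + 1)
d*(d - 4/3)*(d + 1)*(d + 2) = d^4 + 5*d^3/3 - 2*d^2 - 8*d/3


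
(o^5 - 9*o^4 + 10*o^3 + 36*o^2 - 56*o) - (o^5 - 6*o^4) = -3*o^4 + 10*o^3 + 36*o^2 - 56*o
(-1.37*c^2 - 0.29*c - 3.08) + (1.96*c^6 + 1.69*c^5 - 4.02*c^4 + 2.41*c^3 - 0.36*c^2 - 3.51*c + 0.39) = 1.96*c^6 + 1.69*c^5 - 4.02*c^4 + 2.41*c^3 - 1.73*c^2 - 3.8*c - 2.69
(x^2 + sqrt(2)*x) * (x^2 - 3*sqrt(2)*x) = x^4 - 2*sqrt(2)*x^3 - 6*x^2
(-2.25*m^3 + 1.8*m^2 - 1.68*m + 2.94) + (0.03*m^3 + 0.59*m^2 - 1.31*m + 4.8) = -2.22*m^3 + 2.39*m^2 - 2.99*m + 7.74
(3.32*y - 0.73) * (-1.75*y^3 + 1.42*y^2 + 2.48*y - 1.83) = -5.81*y^4 + 5.9919*y^3 + 7.197*y^2 - 7.886*y + 1.3359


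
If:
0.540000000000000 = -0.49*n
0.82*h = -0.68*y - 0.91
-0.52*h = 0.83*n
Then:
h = 1.76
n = -1.10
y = -3.46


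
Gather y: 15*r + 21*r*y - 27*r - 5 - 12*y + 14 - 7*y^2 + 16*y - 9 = -12*r - 7*y^2 + y*(21*r + 4)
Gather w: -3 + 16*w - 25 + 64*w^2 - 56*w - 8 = 64*w^2 - 40*w - 36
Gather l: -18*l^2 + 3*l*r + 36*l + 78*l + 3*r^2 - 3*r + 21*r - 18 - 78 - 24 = -18*l^2 + l*(3*r + 114) + 3*r^2 + 18*r - 120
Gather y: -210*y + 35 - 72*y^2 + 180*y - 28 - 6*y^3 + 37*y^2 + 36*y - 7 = -6*y^3 - 35*y^2 + 6*y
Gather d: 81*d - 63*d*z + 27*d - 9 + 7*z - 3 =d*(108 - 63*z) + 7*z - 12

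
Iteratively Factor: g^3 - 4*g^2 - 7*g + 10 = (g + 2)*(g^2 - 6*g + 5) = (g - 1)*(g + 2)*(g - 5)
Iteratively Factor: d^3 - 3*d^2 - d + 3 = (d - 1)*(d^2 - 2*d - 3) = (d - 3)*(d - 1)*(d + 1)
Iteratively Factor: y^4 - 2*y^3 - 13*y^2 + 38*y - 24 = (y + 4)*(y^3 - 6*y^2 + 11*y - 6) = (y - 2)*(y + 4)*(y^2 - 4*y + 3) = (y - 3)*(y - 2)*(y + 4)*(y - 1)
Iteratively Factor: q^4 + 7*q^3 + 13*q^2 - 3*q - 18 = (q + 2)*(q^3 + 5*q^2 + 3*q - 9) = (q + 2)*(q + 3)*(q^2 + 2*q - 3) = (q - 1)*(q + 2)*(q + 3)*(q + 3)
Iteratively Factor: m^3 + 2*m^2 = (m + 2)*(m^2) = m*(m + 2)*(m)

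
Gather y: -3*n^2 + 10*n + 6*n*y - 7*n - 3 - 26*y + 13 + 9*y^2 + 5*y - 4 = -3*n^2 + 3*n + 9*y^2 + y*(6*n - 21) + 6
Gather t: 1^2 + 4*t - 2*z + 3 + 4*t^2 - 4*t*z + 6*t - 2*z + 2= 4*t^2 + t*(10 - 4*z) - 4*z + 6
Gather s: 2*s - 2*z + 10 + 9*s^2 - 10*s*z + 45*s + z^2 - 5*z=9*s^2 + s*(47 - 10*z) + z^2 - 7*z + 10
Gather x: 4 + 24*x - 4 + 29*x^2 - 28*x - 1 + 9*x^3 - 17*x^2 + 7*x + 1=9*x^3 + 12*x^2 + 3*x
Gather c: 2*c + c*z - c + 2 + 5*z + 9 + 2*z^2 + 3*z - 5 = c*(z + 1) + 2*z^2 + 8*z + 6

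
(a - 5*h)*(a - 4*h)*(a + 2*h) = a^3 - 7*a^2*h + 2*a*h^2 + 40*h^3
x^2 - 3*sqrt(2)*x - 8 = (x - 4*sqrt(2))*(x + sqrt(2))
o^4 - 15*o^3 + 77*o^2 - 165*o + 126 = (o - 7)*(o - 3)^2*(o - 2)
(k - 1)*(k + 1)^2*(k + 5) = k^4 + 6*k^3 + 4*k^2 - 6*k - 5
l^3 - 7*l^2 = l^2*(l - 7)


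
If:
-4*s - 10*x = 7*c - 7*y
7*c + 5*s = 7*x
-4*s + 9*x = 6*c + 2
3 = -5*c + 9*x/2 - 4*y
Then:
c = -333/376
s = 721/376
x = 91/188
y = 339/376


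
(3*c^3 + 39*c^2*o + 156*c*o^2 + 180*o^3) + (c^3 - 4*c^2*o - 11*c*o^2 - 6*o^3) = 4*c^3 + 35*c^2*o + 145*c*o^2 + 174*o^3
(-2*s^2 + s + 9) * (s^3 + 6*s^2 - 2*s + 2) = -2*s^5 - 11*s^4 + 19*s^3 + 48*s^2 - 16*s + 18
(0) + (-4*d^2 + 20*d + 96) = -4*d^2 + 20*d + 96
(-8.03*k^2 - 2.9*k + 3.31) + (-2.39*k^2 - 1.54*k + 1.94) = -10.42*k^2 - 4.44*k + 5.25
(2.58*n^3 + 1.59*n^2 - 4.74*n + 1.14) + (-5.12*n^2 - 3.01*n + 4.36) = 2.58*n^3 - 3.53*n^2 - 7.75*n + 5.5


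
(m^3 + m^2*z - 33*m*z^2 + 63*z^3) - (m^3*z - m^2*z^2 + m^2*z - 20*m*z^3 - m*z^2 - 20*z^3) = -m^3*z + m^3 + m^2*z^2 + 20*m*z^3 - 32*m*z^2 + 83*z^3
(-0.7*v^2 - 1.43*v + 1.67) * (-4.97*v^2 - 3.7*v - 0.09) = 3.479*v^4 + 9.6971*v^3 - 2.9459*v^2 - 6.0503*v - 0.1503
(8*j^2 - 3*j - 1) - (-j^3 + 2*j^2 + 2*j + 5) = j^3 + 6*j^2 - 5*j - 6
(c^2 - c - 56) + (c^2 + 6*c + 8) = 2*c^2 + 5*c - 48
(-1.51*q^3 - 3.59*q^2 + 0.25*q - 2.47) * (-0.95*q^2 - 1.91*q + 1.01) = 1.4345*q^5 + 6.2946*q^4 + 5.0943*q^3 - 1.7569*q^2 + 4.9702*q - 2.4947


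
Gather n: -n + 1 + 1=2 - n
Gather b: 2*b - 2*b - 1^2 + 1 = 0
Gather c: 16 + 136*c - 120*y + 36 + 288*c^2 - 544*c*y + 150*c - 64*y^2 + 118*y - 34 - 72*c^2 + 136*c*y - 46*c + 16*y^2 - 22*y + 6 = 216*c^2 + c*(240 - 408*y) - 48*y^2 - 24*y + 24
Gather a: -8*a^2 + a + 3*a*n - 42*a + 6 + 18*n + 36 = -8*a^2 + a*(3*n - 41) + 18*n + 42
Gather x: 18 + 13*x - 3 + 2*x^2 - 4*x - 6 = 2*x^2 + 9*x + 9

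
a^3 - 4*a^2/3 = a^2*(a - 4/3)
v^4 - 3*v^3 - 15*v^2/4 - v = v*(v - 4)*(v + 1/2)^2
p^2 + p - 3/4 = (p - 1/2)*(p + 3/2)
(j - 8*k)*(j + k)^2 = j^3 - 6*j^2*k - 15*j*k^2 - 8*k^3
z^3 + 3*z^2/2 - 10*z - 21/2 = (z - 3)*(z + 1)*(z + 7/2)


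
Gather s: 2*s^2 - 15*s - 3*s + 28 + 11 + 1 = 2*s^2 - 18*s + 40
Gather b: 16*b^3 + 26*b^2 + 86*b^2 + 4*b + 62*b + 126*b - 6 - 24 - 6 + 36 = 16*b^3 + 112*b^2 + 192*b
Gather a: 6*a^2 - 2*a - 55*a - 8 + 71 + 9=6*a^2 - 57*a + 72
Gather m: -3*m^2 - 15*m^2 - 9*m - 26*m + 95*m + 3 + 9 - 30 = -18*m^2 + 60*m - 18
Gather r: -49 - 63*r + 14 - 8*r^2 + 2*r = -8*r^2 - 61*r - 35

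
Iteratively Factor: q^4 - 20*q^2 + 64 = (q - 2)*(q^3 + 2*q^2 - 16*q - 32) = (q - 4)*(q - 2)*(q^2 + 6*q + 8) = (q - 4)*(q - 2)*(q + 4)*(q + 2)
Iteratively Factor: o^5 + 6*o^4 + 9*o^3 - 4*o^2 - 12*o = (o)*(o^4 + 6*o^3 + 9*o^2 - 4*o - 12) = o*(o + 2)*(o^3 + 4*o^2 + o - 6) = o*(o - 1)*(o + 2)*(o^2 + 5*o + 6) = o*(o - 1)*(o + 2)*(o + 3)*(o + 2)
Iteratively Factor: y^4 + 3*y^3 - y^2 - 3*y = (y + 1)*(y^3 + 2*y^2 - 3*y) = (y - 1)*(y + 1)*(y^2 + 3*y) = y*(y - 1)*(y + 1)*(y + 3)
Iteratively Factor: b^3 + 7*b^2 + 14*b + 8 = (b + 1)*(b^2 + 6*b + 8) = (b + 1)*(b + 4)*(b + 2)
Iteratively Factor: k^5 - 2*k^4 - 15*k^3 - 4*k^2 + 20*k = (k - 5)*(k^4 + 3*k^3 - 4*k) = (k - 5)*(k - 1)*(k^3 + 4*k^2 + 4*k) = k*(k - 5)*(k - 1)*(k^2 + 4*k + 4) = k*(k - 5)*(k - 1)*(k + 2)*(k + 2)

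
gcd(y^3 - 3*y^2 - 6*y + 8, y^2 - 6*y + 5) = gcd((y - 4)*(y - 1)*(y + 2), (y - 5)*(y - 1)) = y - 1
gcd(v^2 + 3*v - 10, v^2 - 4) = v - 2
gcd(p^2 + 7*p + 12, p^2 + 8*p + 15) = p + 3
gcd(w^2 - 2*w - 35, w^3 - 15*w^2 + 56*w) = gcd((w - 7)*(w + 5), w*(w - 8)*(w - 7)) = w - 7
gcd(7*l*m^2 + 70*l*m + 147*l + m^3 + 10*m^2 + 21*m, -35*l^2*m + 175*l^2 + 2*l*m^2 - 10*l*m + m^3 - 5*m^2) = 7*l + m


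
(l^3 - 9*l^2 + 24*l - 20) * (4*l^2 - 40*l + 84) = 4*l^5 - 76*l^4 + 540*l^3 - 1796*l^2 + 2816*l - 1680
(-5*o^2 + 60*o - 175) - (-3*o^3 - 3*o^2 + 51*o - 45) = 3*o^3 - 2*o^2 + 9*o - 130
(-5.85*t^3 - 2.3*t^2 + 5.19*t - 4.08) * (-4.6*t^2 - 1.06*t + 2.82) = 26.91*t^5 + 16.781*t^4 - 37.933*t^3 + 6.7806*t^2 + 18.9606*t - 11.5056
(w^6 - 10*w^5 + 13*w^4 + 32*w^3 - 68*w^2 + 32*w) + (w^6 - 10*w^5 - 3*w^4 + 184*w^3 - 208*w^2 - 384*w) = 2*w^6 - 20*w^5 + 10*w^4 + 216*w^3 - 276*w^2 - 352*w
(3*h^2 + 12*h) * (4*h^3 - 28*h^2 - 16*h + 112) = 12*h^5 - 36*h^4 - 384*h^3 + 144*h^2 + 1344*h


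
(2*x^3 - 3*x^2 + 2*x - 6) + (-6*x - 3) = 2*x^3 - 3*x^2 - 4*x - 9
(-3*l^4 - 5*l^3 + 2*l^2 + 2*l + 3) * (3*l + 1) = -9*l^5 - 18*l^4 + l^3 + 8*l^2 + 11*l + 3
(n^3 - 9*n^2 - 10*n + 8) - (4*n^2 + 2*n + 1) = n^3 - 13*n^2 - 12*n + 7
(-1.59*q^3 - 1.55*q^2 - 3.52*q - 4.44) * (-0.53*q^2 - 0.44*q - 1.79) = 0.8427*q^5 + 1.5211*q^4 + 5.3937*q^3 + 6.6765*q^2 + 8.2544*q + 7.9476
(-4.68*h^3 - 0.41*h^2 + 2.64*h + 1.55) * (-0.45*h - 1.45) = 2.106*h^4 + 6.9705*h^3 - 0.5935*h^2 - 4.5255*h - 2.2475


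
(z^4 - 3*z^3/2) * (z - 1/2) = z^5 - 2*z^4 + 3*z^3/4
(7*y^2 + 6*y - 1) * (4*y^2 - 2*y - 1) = 28*y^4 + 10*y^3 - 23*y^2 - 4*y + 1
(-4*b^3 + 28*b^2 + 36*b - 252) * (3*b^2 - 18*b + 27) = -12*b^5 + 156*b^4 - 504*b^3 - 648*b^2 + 5508*b - 6804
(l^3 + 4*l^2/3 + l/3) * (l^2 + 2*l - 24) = l^5 + 10*l^4/3 - 21*l^3 - 94*l^2/3 - 8*l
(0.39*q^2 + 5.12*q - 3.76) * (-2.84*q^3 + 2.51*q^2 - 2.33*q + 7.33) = -1.1076*q^5 - 13.5619*q^4 + 22.6209*q^3 - 18.5085*q^2 + 46.2904*q - 27.5608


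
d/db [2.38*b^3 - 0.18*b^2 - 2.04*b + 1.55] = 7.14*b^2 - 0.36*b - 2.04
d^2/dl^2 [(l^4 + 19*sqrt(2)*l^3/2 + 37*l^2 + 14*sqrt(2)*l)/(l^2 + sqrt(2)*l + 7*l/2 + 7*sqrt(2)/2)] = 2*(8*l^6 + 24*sqrt(2)*l^5 + 84*l^5 + 342*l^4 + 252*sqrt(2)*l^4 - 56*l^3 + 1683*sqrt(2)*l^3 - 1512*sqrt(2)*l^2 + 6762*l^2 - 2352*l + 5586*sqrt(2)*l - 784*sqrt(2) + 4508)/(8*l^6 + 24*sqrt(2)*l^5 + 84*l^5 + 342*l^4 + 252*sqrt(2)*l^4 + 847*l^3 + 898*sqrt(2)*l^3 + 1197*sqrt(2)*l^2 + 1764*l^2 + 588*sqrt(2)*l + 2058*l + 686*sqrt(2))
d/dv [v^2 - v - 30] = 2*v - 1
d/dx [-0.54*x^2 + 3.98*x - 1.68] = 3.98 - 1.08*x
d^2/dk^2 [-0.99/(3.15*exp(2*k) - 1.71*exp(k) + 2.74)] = (-0.99*(6.3*exp(k) - 1.71)*(12.6*exp(k) - 3.42)*exp(k) + (12.474*exp(k) - 1.6929)*(3.15*exp(2*k) - 1.71*exp(k) + 2.74))*exp(k)/(3.15*exp(2*k) - 1.71*exp(k) + 2.74)^3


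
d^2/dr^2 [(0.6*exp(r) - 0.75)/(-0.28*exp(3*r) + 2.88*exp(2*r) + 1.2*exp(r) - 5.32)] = (-0.18816*exp(6*r) + 1.98072*exp(5*r) - 12.43584*exp(4*r) + 38.07168*exp(3*r) - 57.43656*exp(2*r) + 43.2144*exp(r) - 12.19344)*exp(r)/(0.021952*exp(9*r) - 0.677376*exp(8*r) + 6.685056*exp(7*r) - 16.830528*exp(6*r) - 54.390528*exp(5*r) + 109.211904*exp(4*r) + 132.361536*exp(3*r) - 221.550336*exp(2*r) - 101.88864*exp(r) + 150.568768)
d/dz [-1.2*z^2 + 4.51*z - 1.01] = 4.51 - 2.4*z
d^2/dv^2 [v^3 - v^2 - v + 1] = 6*v - 2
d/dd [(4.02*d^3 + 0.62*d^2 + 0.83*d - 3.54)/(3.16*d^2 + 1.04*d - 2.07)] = (12.7032*d^4 + 8.3616*d^3 - 26.9422*d^2 + 19.806*d + 1.9635)/(9.9856*d^4 + 6.5728*d^3 - 12.0008*d^2 - 4.3056*d + 4.2849)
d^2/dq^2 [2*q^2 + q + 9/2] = 4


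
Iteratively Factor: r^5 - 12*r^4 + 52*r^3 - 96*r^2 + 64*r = (r)*(r^4 - 12*r^3 + 52*r^2 - 96*r + 64) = r*(r - 4)*(r^3 - 8*r^2 + 20*r - 16) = r*(r - 4)*(r - 2)*(r^2 - 6*r + 8) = r*(r - 4)^2*(r - 2)*(r - 2)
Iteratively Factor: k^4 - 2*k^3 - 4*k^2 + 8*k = (k - 2)*(k^3 - 4*k) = k*(k - 2)*(k^2 - 4) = k*(k - 2)^2*(k + 2)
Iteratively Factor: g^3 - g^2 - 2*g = (g + 1)*(g^2 - 2*g) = (g - 2)*(g + 1)*(g)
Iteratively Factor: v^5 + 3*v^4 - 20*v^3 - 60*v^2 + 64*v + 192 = (v - 2)*(v^4 + 5*v^3 - 10*v^2 - 80*v - 96) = (v - 2)*(v + 4)*(v^3 + v^2 - 14*v - 24) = (v - 2)*(v + 2)*(v + 4)*(v^2 - v - 12) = (v - 2)*(v + 2)*(v + 3)*(v + 4)*(v - 4)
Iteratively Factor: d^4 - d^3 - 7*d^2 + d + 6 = (d - 1)*(d^3 - 7*d - 6) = (d - 1)*(d + 1)*(d^2 - d - 6) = (d - 1)*(d + 1)*(d + 2)*(d - 3)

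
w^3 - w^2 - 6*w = w*(w - 3)*(w + 2)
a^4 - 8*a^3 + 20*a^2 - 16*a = a*(a - 4)*(a - 2)^2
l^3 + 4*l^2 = l^2*(l + 4)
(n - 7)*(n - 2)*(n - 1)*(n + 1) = n^4 - 9*n^3 + 13*n^2 + 9*n - 14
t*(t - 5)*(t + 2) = t^3 - 3*t^2 - 10*t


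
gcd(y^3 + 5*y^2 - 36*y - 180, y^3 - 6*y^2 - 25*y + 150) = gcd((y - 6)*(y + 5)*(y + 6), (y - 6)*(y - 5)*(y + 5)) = y^2 - y - 30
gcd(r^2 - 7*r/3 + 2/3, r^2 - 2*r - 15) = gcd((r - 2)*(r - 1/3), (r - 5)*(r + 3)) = 1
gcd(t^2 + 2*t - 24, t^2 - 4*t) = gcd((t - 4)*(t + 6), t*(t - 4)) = t - 4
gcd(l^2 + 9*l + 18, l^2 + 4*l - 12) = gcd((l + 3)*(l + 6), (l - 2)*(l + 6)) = l + 6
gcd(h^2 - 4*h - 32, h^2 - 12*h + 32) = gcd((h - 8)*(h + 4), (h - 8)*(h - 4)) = h - 8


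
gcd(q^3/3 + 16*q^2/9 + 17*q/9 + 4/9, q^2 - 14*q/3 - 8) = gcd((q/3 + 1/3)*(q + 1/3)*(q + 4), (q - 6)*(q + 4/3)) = 1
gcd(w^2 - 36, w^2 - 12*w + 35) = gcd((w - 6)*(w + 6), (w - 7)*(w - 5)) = 1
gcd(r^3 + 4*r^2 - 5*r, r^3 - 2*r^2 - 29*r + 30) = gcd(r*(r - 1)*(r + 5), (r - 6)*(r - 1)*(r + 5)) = r^2 + 4*r - 5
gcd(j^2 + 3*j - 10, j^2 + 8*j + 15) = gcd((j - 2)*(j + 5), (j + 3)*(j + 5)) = j + 5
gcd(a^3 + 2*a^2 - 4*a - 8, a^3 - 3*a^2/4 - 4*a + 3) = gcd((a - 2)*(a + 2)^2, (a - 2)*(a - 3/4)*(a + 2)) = a^2 - 4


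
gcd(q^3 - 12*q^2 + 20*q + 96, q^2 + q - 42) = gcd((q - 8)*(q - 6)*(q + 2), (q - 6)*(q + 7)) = q - 6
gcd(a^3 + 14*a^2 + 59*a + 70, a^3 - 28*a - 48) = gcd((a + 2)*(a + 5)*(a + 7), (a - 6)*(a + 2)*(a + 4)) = a + 2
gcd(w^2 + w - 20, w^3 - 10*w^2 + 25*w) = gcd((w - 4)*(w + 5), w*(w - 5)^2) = 1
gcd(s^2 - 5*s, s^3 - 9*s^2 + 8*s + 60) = s - 5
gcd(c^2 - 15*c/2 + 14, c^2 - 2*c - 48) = 1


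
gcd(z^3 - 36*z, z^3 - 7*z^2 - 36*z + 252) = z^2 - 36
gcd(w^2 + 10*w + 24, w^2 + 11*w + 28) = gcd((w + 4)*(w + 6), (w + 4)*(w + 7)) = w + 4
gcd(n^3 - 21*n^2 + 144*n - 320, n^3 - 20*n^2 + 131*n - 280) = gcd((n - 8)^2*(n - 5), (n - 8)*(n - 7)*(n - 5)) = n^2 - 13*n + 40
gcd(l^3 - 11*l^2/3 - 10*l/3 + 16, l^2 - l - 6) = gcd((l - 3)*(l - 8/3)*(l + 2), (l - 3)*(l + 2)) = l^2 - l - 6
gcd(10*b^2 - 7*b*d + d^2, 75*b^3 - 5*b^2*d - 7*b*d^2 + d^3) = 5*b - d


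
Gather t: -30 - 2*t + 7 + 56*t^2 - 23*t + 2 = 56*t^2 - 25*t - 21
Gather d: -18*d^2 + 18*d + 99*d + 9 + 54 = -18*d^2 + 117*d + 63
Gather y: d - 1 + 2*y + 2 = d + 2*y + 1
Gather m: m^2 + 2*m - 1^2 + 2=m^2 + 2*m + 1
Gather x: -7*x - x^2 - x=-x^2 - 8*x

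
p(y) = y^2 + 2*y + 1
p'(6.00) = 14.00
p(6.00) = 49.00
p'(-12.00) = -22.00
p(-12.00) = 121.00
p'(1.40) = 4.80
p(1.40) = 5.76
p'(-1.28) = -0.56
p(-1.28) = 0.08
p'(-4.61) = -7.22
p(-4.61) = 13.03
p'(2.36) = 6.72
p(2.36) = 11.29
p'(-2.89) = -3.78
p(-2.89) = 3.57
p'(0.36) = 2.72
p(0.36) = 1.85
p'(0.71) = 3.42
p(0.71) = 2.92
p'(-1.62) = -1.24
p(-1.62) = 0.38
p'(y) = 2*y + 2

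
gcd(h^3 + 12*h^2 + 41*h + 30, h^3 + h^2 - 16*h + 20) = h + 5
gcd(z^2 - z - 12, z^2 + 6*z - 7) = 1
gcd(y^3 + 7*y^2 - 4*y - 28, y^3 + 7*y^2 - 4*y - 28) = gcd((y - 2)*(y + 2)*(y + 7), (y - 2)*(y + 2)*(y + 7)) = y^3 + 7*y^2 - 4*y - 28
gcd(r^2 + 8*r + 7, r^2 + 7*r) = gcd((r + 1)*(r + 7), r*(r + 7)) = r + 7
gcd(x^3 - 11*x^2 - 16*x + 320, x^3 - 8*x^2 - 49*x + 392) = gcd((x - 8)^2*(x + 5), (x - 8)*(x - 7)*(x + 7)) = x - 8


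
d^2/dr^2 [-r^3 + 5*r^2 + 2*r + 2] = 10 - 6*r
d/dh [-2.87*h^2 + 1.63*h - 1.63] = 1.63 - 5.74*h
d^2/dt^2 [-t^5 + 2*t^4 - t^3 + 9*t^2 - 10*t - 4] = -20*t^3 + 24*t^2 - 6*t + 18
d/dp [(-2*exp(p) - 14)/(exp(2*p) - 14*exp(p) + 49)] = 2*(exp(p) + 21)*exp(p)/(exp(3*p) - 21*exp(2*p) + 147*exp(p) - 343)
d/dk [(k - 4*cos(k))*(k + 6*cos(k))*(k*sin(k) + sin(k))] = -(k + 1)*(k - 4*cos(k))*(6*sin(k) - 1)*sin(k) + (k + 1)*(k + 6*cos(k))*(4*sin(k) + 1)*sin(k) + (k - 4*cos(k))*(k + 6*cos(k))*(k*cos(k) + sqrt(2)*sin(k + pi/4))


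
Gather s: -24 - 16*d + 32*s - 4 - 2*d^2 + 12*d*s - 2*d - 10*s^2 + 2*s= -2*d^2 - 18*d - 10*s^2 + s*(12*d + 34) - 28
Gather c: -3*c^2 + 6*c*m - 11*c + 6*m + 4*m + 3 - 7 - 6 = -3*c^2 + c*(6*m - 11) + 10*m - 10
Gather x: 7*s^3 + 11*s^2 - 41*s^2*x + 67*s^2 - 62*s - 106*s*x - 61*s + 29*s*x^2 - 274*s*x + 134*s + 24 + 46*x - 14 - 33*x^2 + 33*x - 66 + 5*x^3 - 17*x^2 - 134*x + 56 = 7*s^3 + 78*s^2 + 11*s + 5*x^3 + x^2*(29*s - 50) + x*(-41*s^2 - 380*s - 55)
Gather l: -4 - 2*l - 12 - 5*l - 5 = -7*l - 21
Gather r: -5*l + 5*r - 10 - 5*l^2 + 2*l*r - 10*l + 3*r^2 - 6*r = -5*l^2 - 15*l + 3*r^2 + r*(2*l - 1) - 10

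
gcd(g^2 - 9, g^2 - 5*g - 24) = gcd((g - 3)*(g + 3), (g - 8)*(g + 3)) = g + 3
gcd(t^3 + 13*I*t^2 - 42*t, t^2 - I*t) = t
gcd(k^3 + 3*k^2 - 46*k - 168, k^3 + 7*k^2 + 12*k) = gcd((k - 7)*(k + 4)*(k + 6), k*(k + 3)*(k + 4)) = k + 4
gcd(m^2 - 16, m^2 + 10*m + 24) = m + 4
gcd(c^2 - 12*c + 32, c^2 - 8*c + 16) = c - 4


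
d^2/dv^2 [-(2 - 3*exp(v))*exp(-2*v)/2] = (3*exp(v) - 8)*exp(-2*v)/2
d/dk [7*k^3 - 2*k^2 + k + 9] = 21*k^2 - 4*k + 1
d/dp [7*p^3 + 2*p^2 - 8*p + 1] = 21*p^2 + 4*p - 8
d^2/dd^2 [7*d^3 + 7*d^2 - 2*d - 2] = 42*d + 14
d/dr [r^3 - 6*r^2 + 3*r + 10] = 3*r^2 - 12*r + 3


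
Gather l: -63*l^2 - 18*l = -63*l^2 - 18*l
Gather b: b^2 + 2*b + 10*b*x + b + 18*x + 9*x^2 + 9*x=b^2 + b*(10*x + 3) + 9*x^2 + 27*x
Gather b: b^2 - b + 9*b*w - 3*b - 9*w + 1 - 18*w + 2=b^2 + b*(9*w - 4) - 27*w + 3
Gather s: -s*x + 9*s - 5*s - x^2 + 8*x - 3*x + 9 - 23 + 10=s*(4 - x) - x^2 + 5*x - 4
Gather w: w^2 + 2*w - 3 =w^2 + 2*w - 3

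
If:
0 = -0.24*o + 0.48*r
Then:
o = 2.0*r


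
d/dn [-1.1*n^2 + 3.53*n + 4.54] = 3.53 - 2.2*n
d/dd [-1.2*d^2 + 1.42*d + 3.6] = 1.42 - 2.4*d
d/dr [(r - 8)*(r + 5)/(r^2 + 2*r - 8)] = (5*r^2 + 64*r + 104)/(r^4 + 4*r^3 - 12*r^2 - 32*r + 64)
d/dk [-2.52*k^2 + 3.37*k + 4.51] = 3.37 - 5.04*k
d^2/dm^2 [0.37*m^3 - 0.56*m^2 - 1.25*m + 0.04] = 2.22*m - 1.12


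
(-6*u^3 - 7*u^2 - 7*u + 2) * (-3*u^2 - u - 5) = 18*u^5 + 27*u^4 + 58*u^3 + 36*u^2 + 33*u - 10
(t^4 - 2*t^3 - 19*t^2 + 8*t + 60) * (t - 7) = t^5 - 9*t^4 - 5*t^3 + 141*t^2 + 4*t - 420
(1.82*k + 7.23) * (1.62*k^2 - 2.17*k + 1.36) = 2.9484*k^3 + 7.7632*k^2 - 13.2139*k + 9.8328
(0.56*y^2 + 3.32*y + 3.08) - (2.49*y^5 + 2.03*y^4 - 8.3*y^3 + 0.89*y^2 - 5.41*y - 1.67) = -2.49*y^5 - 2.03*y^4 + 8.3*y^3 - 0.33*y^2 + 8.73*y + 4.75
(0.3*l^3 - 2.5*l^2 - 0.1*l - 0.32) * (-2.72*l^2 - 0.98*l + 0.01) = -0.816*l^5 + 6.506*l^4 + 2.725*l^3 + 0.9434*l^2 + 0.3126*l - 0.0032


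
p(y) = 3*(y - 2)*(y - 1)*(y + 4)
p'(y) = 3*(y - 2)*(y - 1) + 3*(y - 2)*(y + 4) + 3*(y - 1)*(y + 4)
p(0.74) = 4.66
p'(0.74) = -20.63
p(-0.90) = 51.24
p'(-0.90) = -28.11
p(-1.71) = 69.07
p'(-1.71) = -13.94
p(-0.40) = 36.29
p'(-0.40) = -30.96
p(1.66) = -3.81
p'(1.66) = 4.76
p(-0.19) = 29.79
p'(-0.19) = -30.82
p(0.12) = 20.45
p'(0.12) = -29.15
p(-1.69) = 68.79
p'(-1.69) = -14.44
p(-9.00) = -1650.00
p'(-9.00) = 645.00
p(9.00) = 2184.00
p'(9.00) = 753.00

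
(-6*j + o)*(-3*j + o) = 18*j^2 - 9*j*o + o^2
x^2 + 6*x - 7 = (x - 1)*(x + 7)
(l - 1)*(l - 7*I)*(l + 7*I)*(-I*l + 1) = -I*l^4 + l^3 + I*l^3 - l^2 - 49*I*l^2 + 49*l + 49*I*l - 49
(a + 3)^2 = a^2 + 6*a + 9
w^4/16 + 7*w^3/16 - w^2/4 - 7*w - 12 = (w/4 + 1)^2*(w - 4)*(w + 3)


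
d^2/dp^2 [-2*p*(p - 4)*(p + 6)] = -12*p - 8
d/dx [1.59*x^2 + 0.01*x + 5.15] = 3.18*x + 0.01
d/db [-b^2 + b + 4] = 1 - 2*b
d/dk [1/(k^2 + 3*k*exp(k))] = (-3*k*exp(k) - 2*k - 3*exp(k))/(k^2*(k + 3*exp(k))^2)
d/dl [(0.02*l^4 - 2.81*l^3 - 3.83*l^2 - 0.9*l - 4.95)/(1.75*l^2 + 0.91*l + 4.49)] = (0.07*l^5 - 4.8629*l^4 - 4.755*l^3 - 39.761*l^2 - 17.0684*l + 0.4635)/(3.0625*l^4 + 3.185*l^3 + 16.5431*l^2 + 8.1718*l + 20.1601)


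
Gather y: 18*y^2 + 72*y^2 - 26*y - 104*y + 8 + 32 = 90*y^2 - 130*y + 40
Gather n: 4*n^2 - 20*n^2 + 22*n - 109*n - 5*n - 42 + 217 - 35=-16*n^2 - 92*n + 140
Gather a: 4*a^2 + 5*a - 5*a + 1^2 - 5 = 4*a^2 - 4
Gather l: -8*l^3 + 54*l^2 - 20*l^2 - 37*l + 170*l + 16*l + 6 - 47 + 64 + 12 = -8*l^3 + 34*l^2 + 149*l + 35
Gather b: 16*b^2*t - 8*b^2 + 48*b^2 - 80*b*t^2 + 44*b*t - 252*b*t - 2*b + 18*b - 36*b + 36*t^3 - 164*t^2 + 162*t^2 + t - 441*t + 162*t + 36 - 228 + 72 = b^2*(16*t + 40) + b*(-80*t^2 - 208*t - 20) + 36*t^3 - 2*t^2 - 278*t - 120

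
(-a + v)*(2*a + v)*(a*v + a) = -2*a^3*v - 2*a^3 + a^2*v^2 + a^2*v + a*v^3 + a*v^2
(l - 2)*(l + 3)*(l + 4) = l^3 + 5*l^2 - 2*l - 24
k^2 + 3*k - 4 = (k - 1)*(k + 4)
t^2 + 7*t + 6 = (t + 1)*(t + 6)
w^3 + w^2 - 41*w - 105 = (w - 7)*(w + 3)*(w + 5)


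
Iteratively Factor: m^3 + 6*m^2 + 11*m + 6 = (m + 1)*(m^2 + 5*m + 6) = (m + 1)*(m + 2)*(m + 3)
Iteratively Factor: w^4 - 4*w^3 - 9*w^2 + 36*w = (w - 4)*(w^3 - 9*w) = (w - 4)*(w - 3)*(w^2 + 3*w) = w*(w - 4)*(w - 3)*(w + 3)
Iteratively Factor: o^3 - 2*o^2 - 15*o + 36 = (o + 4)*(o^2 - 6*o + 9) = (o - 3)*(o + 4)*(o - 3)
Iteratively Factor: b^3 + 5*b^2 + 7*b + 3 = (b + 1)*(b^2 + 4*b + 3) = (b + 1)*(b + 3)*(b + 1)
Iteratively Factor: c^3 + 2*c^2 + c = (c)*(c^2 + 2*c + 1) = c*(c + 1)*(c + 1)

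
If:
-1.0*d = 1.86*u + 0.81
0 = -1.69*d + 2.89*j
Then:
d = -1.86*u - 0.81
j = -1.08768166089965*u - 0.473667820069204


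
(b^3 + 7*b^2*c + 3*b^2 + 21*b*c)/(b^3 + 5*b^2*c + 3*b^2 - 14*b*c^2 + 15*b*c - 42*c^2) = b/(b - 2*c)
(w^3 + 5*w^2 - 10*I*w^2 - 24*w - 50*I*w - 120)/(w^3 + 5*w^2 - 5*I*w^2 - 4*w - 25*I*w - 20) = (w - 6*I)/(w - I)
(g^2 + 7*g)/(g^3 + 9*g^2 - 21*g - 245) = g/(g^2 + 2*g - 35)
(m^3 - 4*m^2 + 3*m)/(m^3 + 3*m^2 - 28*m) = (m^2 - 4*m + 3)/(m^2 + 3*m - 28)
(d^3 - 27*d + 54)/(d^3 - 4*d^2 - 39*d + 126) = (d - 3)/(d - 7)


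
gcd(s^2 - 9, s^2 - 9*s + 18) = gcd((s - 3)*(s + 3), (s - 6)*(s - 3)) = s - 3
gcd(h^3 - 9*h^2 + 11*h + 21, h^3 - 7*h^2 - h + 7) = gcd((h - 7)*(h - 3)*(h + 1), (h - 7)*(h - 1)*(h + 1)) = h^2 - 6*h - 7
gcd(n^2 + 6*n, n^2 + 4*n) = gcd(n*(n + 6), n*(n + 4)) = n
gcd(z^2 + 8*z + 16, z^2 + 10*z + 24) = z + 4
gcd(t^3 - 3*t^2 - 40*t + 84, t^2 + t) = 1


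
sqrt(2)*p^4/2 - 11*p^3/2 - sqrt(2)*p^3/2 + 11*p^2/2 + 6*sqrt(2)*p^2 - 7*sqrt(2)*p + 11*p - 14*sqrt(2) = (p - 2)*(p - 7*sqrt(2)/2)*(p - 2*sqrt(2))*(sqrt(2)*p/2 + sqrt(2)/2)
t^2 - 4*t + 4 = (t - 2)^2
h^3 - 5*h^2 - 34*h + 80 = (h - 8)*(h - 2)*(h + 5)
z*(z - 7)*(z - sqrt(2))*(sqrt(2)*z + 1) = sqrt(2)*z^4 - 7*sqrt(2)*z^3 - z^3 - sqrt(2)*z^2 + 7*z^2 + 7*sqrt(2)*z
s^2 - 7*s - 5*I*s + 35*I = (s - 7)*(s - 5*I)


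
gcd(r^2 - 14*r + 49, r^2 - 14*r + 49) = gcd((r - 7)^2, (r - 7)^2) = r^2 - 14*r + 49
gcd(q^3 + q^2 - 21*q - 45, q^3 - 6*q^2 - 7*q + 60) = q^2 - 2*q - 15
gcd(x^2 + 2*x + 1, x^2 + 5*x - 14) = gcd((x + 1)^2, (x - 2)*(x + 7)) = 1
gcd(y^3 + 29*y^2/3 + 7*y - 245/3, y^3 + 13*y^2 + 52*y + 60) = y + 5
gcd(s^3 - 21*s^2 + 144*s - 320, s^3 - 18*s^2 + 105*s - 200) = s^2 - 13*s + 40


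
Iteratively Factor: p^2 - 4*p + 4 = (p - 2)*(p - 2)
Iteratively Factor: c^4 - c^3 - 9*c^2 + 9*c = (c - 1)*(c^3 - 9*c) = (c - 3)*(c - 1)*(c^2 + 3*c) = c*(c - 3)*(c - 1)*(c + 3)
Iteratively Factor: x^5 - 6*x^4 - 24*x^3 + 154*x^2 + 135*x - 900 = (x - 5)*(x^4 - x^3 - 29*x^2 + 9*x + 180) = (x - 5)*(x - 3)*(x^3 + 2*x^2 - 23*x - 60) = (x - 5)^2*(x - 3)*(x^2 + 7*x + 12) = (x - 5)^2*(x - 3)*(x + 3)*(x + 4)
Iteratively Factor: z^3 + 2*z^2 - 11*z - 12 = (z + 1)*(z^2 + z - 12) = (z + 1)*(z + 4)*(z - 3)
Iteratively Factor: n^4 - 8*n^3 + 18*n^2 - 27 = (n + 1)*(n^3 - 9*n^2 + 27*n - 27) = (n - 3)*(n + 1)*(n^2 - 6*n + 9) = (n - 3)^2*(n + 1)*(n - 3)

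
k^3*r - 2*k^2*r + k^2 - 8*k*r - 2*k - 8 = (k - 4)*(k + 2)*(k*r + 1)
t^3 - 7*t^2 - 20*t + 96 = (t - 8)*(t - 3)*(t + 4)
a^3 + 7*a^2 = a^2*(a + 7)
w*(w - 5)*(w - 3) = w^3 - 8*w^2 + 15*w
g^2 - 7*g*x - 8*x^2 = (g - 8*x)*(g + x)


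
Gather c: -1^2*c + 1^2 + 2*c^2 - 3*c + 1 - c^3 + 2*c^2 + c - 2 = -c^3 + 4*c^2 - 3*c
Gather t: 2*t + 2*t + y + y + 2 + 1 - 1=4*t + 2*y + 2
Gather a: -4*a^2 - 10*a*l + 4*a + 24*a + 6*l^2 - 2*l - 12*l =-4*a^2 + a*(28 - 10*l) + 6*l^2 - 14*l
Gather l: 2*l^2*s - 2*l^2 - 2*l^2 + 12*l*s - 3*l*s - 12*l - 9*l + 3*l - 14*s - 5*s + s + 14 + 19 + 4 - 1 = l^2*(2*s - 4) + l*(9*s - 18) - 18*s + 36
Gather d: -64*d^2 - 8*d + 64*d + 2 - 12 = -64*d^2 + 56*d - 10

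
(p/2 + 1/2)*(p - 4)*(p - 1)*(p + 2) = p^4/2 - p^3 - 9*p^2/2 + p + 4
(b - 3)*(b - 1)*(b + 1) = b^3 - 3*b^2 - b + 3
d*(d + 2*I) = d^2 + 2*I*d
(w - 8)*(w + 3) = w^2 - 5*w - 24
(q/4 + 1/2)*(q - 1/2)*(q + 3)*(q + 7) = q^4/4 + 23*q^3/8 + 35*q^2/4 + 43*q/8 - 21/4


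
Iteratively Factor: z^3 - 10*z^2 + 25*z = (z - 5)*(z^2 - 5*z) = z*(z - 5)*(z - 5)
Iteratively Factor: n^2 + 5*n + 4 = (n + 1)*(n + 4)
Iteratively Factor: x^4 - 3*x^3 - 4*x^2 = (x + 1)*(x^3 - 4*x^2) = (x - 4)*(x + 1)*(x^2) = x*(x - 4)*(x + 1)*(x)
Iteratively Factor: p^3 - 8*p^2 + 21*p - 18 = (p - 2)*(p^2 - 6*p + 9) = (p - 3)*(p - 2)*(p - 3)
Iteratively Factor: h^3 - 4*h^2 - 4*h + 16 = (h - 4)*(h^2 - 4) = (h - 4)*(h - 2)*(h + 2)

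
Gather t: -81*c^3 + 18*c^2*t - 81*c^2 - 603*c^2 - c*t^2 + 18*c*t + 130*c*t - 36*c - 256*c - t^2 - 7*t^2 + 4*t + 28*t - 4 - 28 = -81*c^3 - 684*c^2 - 292*c + t^2*(-c - 8) + t*(18*c^2 + 148*c + 32) - 32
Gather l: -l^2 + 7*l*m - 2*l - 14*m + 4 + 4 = -l^2 + l*(7*m - 2) - 14*m + 8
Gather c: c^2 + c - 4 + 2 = c^2 + c - 2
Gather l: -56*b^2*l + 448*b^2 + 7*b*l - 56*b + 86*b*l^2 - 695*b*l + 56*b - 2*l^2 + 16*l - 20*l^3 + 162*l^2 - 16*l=448*b^2 - 20*l^3 + l^2*(86*b + 160) + l*(-56*b^2 - 688*b)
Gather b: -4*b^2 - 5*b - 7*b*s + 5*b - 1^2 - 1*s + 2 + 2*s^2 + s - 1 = -4*b^2 - 7*b*s + 2*s^2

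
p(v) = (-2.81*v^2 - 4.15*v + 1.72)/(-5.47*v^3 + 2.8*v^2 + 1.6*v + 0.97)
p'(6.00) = -0.02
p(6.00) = 0.12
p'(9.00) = -0.01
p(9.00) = 0.07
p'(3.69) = -0.09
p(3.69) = 0.23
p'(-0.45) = 6.17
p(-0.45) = 2.29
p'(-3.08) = 0.01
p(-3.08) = -0.07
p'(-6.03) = -0.01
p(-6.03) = -0.06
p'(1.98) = -0.65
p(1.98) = 0.64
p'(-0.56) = 5.25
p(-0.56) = 1.65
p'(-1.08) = 0.99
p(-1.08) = 0.31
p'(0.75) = -10.76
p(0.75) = -2.07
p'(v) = (-5.62*v - 4.15)/(-5.47*v^3 + 2.8*v^2 + 1.6*v + 0.97) + (-2.81*v^2 - 4.15*v + 1.72)*(16.41*v^2 - 5.6*v - 1.6)/(-5.47*v^3 + 2.8*v^2 + 1.6*v + 0.97)^2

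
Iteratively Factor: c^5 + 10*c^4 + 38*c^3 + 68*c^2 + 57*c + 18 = (c + 2)*(c^4 + 8*c^3 + 22*c^2 + 24*c + 9) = (c + 2)*(c + 3)*(c^3 + 5*c^2 + 7*c + 3) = (c + 1)*(c + 2)*(c + 3)*(c^2 + 4*c + 3) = (c + 1)*(c + 2)*(c + 3)^2*(c + 1)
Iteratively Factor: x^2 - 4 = (x - 2)*(x + 2)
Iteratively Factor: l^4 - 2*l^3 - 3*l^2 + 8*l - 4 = (l - 1)*(l^3 - l^2 - 4*l + 4) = (l - 2)*(l - 1)*(l^2 + l - 2) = (l - 2)*(l - 1)*(l + 2)*(l - 1)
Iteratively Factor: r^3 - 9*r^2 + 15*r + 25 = (r - 5)*(r^2 - 4*r - 5) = (r - 5)*(r + 1)*(r - 5)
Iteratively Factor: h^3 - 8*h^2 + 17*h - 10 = (h - 5)*(h^2 - 3*h + 2) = (h - 5)*(h - 1)*(h - 2)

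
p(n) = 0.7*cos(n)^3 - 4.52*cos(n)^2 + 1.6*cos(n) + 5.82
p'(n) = -2.1*sin(n)*cos(n)^2 + 9.04*sin(n)*cos(n) - 1.6*sin(n)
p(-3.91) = 2.07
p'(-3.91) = -6.38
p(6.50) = 3.72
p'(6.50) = 1.12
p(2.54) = 1.04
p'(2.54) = -5.93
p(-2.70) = 0.16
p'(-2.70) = 4.91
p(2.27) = 2.73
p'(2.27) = -6.34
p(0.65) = 4.58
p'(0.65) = 2.58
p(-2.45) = 1.59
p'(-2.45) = 6.26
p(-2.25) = 2.86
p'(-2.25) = 6.31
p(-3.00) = -0.87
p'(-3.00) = 1.78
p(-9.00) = 0.08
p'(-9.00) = 4.77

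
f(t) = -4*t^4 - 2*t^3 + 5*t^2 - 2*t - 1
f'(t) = -16*t^3 - 6*t^2 + 10*t - 2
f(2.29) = -113.38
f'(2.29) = -202.71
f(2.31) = -117.49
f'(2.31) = -208.14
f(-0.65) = 2.25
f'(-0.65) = -6.64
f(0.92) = -3.03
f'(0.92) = -10.34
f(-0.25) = -0.17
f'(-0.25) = -4.62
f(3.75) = -834.67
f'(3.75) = -892.62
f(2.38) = -132.74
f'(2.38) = -227.89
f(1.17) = -7.19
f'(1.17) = -24.14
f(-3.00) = -220.00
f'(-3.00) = 346.00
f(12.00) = -85705.00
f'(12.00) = -28394.00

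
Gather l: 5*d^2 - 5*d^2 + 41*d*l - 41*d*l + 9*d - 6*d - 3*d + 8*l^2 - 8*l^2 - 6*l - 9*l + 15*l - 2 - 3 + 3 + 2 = 0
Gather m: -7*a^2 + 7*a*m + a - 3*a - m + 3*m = -7*a^2 - 2*a + m*(7*a + 2)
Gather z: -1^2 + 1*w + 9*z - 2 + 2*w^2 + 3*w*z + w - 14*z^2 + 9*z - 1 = 2*w^2 + 2*w - 14*z^2 + z*(3*w + 18) - 4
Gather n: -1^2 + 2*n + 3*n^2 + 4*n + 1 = 3*n^2 + 6*n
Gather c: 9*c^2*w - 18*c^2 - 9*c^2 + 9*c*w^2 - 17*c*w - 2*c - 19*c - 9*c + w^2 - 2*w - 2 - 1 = c^2*(9*w - 27) + c*(9*w^2 - 17*w - 30) + w^2 - 2*w - 3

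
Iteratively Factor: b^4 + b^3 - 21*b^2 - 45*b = (b - 5)*(b^3 + 6*b^2 + 9*b) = (b - 5)*(b + 3)*(b^2 + 3*b) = (b - 5)*(b + 3)^2*(b)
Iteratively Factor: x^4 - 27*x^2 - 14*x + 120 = (x - 2)*(x^3 + 2*x^2 - 23*x - 60) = (x - 5)*(x - 2)*(x^2 + 7*x + 12) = (x - 5)*(x - 2)*(x + 3)*(x + 4)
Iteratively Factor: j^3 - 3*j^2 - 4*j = (j + 1)*(j^2 - 4*j) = j*(j + 1)*(j - 4)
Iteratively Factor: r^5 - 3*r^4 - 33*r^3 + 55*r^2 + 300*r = (r + 3)*(r^4 - 6*r^3 - 15*r^2 + 100*r) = (r - 5)*(r + 3)*(r^3 - r^2 - 20*r) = (r - 5)^2*(r + 3)*(r^2 + 4*r) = r*(r - 5)^2*(r + 3)*(r + 4)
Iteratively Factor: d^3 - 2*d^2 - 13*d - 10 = (d + 2)*(d^2 - 4*d - 5) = (d + 1)*(d + 2)*(d - 5)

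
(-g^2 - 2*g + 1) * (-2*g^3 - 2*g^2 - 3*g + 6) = 2*g^5 + 6*g^4 + 5*g^3 - 2*g^2 - 15*g + 6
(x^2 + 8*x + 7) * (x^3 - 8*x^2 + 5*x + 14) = x^5 - 52*x^3 - 2*x^2 + 147*x + 98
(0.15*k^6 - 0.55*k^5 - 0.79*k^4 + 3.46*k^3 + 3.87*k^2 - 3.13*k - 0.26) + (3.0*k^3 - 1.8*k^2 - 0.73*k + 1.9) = 0.15*k^6 - 0.55*k^5 - 0.79*k^4 + 6.46*k^3 + 2.07*k^2 - 3.86*k + 1.64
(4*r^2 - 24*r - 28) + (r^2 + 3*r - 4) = 5*r^2 - 21*r - 32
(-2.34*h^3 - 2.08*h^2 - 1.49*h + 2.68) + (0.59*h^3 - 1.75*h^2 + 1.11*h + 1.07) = -1.75*h^3 - 3.83*h^2 - 0.38*h + 3.75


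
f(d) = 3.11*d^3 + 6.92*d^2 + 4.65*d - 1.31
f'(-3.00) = 47.10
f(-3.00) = -36.95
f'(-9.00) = 635.82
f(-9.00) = -1749.83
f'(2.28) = 84.71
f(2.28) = 82.13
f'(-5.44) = 205.47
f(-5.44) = -322.49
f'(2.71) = 110.68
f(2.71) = 124.01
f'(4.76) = 281.92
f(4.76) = 513.03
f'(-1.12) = 0.85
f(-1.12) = -2.21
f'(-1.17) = 1.23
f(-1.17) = -2.26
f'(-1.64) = 7.05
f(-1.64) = -4.04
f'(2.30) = 85.84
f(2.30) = 83.83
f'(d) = 9.33*d^2 + 13.84*d + 4.65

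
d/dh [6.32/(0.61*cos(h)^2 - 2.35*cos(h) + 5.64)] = (7.7104*cos(h) - 14.852)*sin(h)/(0.61*cos(h)^2 - 2.35*cos(h) + 5.64)^2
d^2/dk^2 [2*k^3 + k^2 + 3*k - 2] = 12*k + 2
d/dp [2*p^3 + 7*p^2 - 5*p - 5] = 6*p^2 + 14*p - 5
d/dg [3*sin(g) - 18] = 3*cos(g)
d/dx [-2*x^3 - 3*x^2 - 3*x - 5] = -6*x^2 - 6*x - 3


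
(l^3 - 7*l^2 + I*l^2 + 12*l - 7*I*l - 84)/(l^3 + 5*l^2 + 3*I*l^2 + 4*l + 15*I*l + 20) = (l^2 - l*(7 + 3*I) + 21*I)/(l^2 + l*(5 - I) - 5*I)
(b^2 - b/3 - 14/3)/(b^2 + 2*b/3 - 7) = (b + 2)/(b + 3)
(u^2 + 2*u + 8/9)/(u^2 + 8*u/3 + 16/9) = (3*u + 2)/(3*u + 4)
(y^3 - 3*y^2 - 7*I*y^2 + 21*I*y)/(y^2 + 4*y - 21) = y*(y - 7*I)/(y + 7)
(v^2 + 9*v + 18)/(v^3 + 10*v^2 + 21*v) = (v + 6)/(v*(v + 7))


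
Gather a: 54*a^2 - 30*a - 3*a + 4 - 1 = 54*a^2 - 33*a + 3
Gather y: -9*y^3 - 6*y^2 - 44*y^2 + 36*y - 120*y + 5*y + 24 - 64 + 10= -9*y^3 - 50*y^2 - 79*y - 30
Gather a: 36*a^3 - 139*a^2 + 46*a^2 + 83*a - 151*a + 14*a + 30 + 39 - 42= 36*a^3 - 93*a^2 - 54*a + 27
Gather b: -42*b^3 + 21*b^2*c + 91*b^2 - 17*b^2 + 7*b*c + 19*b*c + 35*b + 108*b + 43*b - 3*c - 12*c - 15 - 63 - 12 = -42*b^3 + b^2*(21*c + 74) + b*(26*c + 186) - 15*c - 90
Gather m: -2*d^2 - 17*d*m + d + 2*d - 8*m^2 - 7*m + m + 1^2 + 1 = -2*d^2 + 3*d - 8*m^2 + m*(-17*d - 6) + 2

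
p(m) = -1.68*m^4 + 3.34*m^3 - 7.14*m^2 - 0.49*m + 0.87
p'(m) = -6.72*m^3 + 10.02*m^2 - 14.28*m - 0.49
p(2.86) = -93.20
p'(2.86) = -116.58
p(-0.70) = -3.83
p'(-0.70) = 16.72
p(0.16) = 0.62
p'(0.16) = -2.55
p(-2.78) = -225.05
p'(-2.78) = 261.03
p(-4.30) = -968.95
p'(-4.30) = 780.47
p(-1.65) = -45.22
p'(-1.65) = 80.54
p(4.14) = -380.06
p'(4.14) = -364.71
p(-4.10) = -822.07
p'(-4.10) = 689.64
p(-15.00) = -97920.78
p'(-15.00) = 25148.21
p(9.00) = -9169.50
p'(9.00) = -4216.27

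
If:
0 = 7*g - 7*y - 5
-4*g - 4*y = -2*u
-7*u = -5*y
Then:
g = 45/161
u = -50/161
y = -10/23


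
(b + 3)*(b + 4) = b^2 + 7*b + 12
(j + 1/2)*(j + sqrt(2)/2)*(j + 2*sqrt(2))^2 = j^4 + j^3/2 + 9*sqrt(2)*j^3/2 + 9*sqrt(2)*j^2/4 + 12*j^2 + 4*sqrt(2)*j + 6*j + 2*sqrt(2)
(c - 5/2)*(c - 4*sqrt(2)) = c^2 - 4*sqrt(2)*c - 5*c/2 + 10*sqrt(2)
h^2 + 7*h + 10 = (h + 2)*(h + 5)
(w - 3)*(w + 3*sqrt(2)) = w^2 - 3*w + 3*sqrt(2)*w - 9*sqrt(2)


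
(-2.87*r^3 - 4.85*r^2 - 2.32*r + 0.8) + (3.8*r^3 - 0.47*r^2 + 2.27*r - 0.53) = 0.93*r^3 - 5.32*r^2 - 0.0499999999999998*r + 0.27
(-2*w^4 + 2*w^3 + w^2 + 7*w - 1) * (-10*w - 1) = 20*w^5 - 18*w^4 - 12*w^3 - 71*w^2 + 3*w + 1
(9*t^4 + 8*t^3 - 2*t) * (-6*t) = -54*t^5 - 48*t^4 + 12*t^2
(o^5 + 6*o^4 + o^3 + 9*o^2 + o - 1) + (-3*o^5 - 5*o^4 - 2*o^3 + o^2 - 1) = -2*o^5 + o^4 - o^3 + 10*o^2 + o - 2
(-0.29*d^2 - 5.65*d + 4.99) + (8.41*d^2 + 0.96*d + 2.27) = 8.12*d^2 - 4.69*d + 7.26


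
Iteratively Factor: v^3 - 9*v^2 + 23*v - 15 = (v - 3)*(v^2 - 6*v + 5) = (v - 5)*(v - 3)*(v - 1)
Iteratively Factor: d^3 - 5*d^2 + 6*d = (d)*(d^2 - 5*d + 6) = d*(d - 2)*(d - 3)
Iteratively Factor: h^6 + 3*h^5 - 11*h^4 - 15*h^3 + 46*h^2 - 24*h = (h)*(h^5 + 3*h^4 - 11*h^3 - 15*h^2 + 46*h - 24) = h*(h - 1)*(h^4 + 4*h^3 - 7*h^2 - 22*h + 24) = h*(h - 1)^2*(h^3 + 5*h^2 - 2*h - 24) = h*(h - 1)^2*(h + 4)*(h^2 + h - 6) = h*(h - 2)*(h - 1)^2*(h + 4)*(h + 3)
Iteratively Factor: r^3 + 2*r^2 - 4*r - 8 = (r + 2)*(r^2 - 4) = (r + 2)^2*(r - 2)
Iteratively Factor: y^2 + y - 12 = (y + 4)*(y - 3)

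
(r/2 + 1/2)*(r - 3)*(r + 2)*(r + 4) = r^4/2 + 2*r^3 - 7*r^2/2 - 17*r - 12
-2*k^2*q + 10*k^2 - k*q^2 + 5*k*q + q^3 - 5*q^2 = (-2*k + q)*(k + q)*(q - 5)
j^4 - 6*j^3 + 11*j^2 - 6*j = j*(j - 3)*(j - 2)*(j - 1)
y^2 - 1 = (y - 1)*(y + 1)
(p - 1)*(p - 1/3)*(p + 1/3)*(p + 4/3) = p^4 + p^3/3 - 13*p^2/9 - p/27 + 4/27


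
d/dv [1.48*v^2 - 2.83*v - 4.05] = 2.96*v - 2.83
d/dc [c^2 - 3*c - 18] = 2*c - 3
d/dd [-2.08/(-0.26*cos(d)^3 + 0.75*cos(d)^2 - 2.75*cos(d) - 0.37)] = (1.6224*cos(d)^2 - 3.12*cos(d) + 5.72)*sin(d)/(0.26*cos(d)^3 - 0.75*cos(d)^2 + 2.75*cos(d) + 0.37)^2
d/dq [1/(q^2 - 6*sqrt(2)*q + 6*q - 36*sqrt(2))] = 2*(-q - 3 + 3*sqrt(2))/(q^2 - 6*sqrt(2)*q + 6*q - 36*sqrt(2))^2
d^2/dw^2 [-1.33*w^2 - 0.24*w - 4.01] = -2.66000000000000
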